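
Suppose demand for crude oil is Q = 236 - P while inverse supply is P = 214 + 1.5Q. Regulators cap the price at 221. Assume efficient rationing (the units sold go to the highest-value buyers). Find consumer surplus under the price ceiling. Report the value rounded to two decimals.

59.11

Rewriting demand in inverse form: P = 236 - Q.
Free-market equilibrium: 236 - Q = 214 + 1.5Q gives Q* = 8.8, P* = 227.2.
At the ceiling price 221, quantity supplied is (221 - 214)/1.5 = 4.6667; supply is the short side, so Q = 4.6667 trades at P = 221.
The demand price at Q = 4.6667 is 231.3333. CS is the trapezoid between demand and 221 over [0, 4.6667]: (1/2)[(236 - 221) + (231.3333 - 221)](4.6667) = 59.1111.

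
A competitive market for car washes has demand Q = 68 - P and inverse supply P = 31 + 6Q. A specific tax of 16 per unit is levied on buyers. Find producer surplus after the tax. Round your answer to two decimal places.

Rewriting demand in inverse form: P = 68 - Q.
Without the tax, 68 - Q = 31 + 6Q so Q* = 5.2857 and P* = 62.7143.
With the tax, buyers' net willingness to pay falls by 16: (68 - 16) - Q = 31 + 6Q, so Q_t = 3. Buyers pay P_b = 65; sellers receive P_s = P_b - 16 = 49.
PS = (1/2)(Q_t)(P_s - 31) = (1/2)(3)(18) = 27.

27.00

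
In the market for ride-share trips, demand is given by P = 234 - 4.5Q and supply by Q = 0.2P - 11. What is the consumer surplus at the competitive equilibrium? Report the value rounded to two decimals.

Rewriting supply in inverse form: P = 55 + 5Q.
Setting demand equal to supply, 179 = 9.5Q, so Q* = 18.8421 and P* = 149.2105.
CS is the area between the demand curve and P* from 0 to Q*: (1/2)(18.8421)(84.7895) = 798.8061.

798.81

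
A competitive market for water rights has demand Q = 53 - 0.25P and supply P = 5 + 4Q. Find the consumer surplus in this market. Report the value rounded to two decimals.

Rewriting demand in inverse form: P = 212 - 4Q.
Setting demand equal to supply, 207 = 8Q, so Q* = 25.875 and P* = 108.5.
Consumer surplus is the triangle under demand above P*: (1/2)(25.875)(212 - 108.5) = (1/2)(25.875)(103.5) = 1339.0312.

1339.03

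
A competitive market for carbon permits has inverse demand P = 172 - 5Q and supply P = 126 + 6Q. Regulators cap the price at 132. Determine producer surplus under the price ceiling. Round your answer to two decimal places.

3.00

Without the control, 172 - 5Q = 126 + 6Q so Q* = 4.1818 and P* = 151.0909.
At P = 132, sellers supply (132 - 126)/6 = 1 while buyers want more, so the quantity traded is 1 at price 132.
PS is the triangle above supply below 132: (1/2)(1)(132 - 126) = 3.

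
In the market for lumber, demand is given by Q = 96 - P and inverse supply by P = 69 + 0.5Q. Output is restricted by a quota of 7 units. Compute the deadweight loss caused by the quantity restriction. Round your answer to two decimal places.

90.75

Rewriting demand in inverse form: P = 96 - Q.
Without the quota, 96 - Q = 69 + 0.5Q gives Q* = 18.
At Q = 7 the demand price is 96 - (7) = 89 and the supply price is 69 + 0.5(7) = 72.5.
DWL = (1/2)(gap between curves at 7) x (Q* - 7) = (1/2)(16.5)(11) = 90.75.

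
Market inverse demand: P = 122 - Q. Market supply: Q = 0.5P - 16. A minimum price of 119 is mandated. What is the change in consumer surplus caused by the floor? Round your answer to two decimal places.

-445.50

Rewriting supply in inverse form: P = 32 + 2Q.
Without the control, 122 - Q = 32 + 2Q so Q* = 30 and P* = 92.
At P = 119, buyers demand (122 - 119)/1 = 3 while sellers would supply more, so the quantity traded is 3 at price 119.
CS goes from (1/2)(30)(30) = 450 to 4.5 (computed as (122 - 119)(3) - (1/2)(1)(3)^2), a change of -445.5.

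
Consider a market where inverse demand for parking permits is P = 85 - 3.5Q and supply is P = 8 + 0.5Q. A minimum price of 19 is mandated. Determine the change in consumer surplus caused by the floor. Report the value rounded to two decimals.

-26.20

Free-market equilibrium: 85 - 3.5Q = 8 + 0.5Q gives Q* = 19.25, P* = 17.625.
At P = 19, buyers demand (85 - 19)/3.5 = 18.8571 while sellers would supply more, so the quantity traded is 18.8571 at price 19.
CS goes from (1/2)(19.25)(67.375) = 648.4844 to 622.2857 (computed as (85 - 19)(18.8571) - (1/2)(3.5)(18.8571)^2), a change of -26.1987.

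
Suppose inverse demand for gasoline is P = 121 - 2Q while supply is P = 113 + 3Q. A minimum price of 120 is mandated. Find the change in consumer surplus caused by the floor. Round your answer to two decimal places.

Without the control, 121 - 2Q = 113 + 3Q so Q* = 1.6 and P* = 117.8.
At the floor price 120, quantity demanded is (121 - 120)/2 = 0.5; demand is the short side, so Q = 0.5 trades at P = 120.
CS goes from (1/2)(1.6)(3.2) = 2.56 to 0.25 (computed as (121 - 120)(0.5) - (1/2)(2)(0.5)^2), a change of -2.31.

-2.31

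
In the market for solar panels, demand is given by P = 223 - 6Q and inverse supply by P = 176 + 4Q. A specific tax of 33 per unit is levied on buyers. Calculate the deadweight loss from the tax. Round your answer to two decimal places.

54.45

Without the tax, 223 - 6Q = 176 + 4Q so Q* = 4.7 and P* = 194.8.
With the tax, buyers' net willingness to pay falls by 33: (223 - 33) - 6Q = 176 + 4Q, so Q_t = 1.4. Buyers pay P_b = 214.6; sellers receive P_s = P_b - 33 = 181.6.
The welfare triangle lost has base Q* - Q_t = 3.3 and height t = 33, so DWL = (1/2)(3.3)(33) = 54.45.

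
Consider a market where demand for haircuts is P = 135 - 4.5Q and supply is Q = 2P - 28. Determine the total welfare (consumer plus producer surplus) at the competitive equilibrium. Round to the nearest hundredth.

1464.10

Rewriting supply in inverse form: P = 14 + 0.5Q.
Setting demand equal to supply, 121 = 5Q, so Q* = 24.2 and P* = 26.1.
Total surplus is the full triangle between the curves from 0 to Q*: (1/2)(24.2)(135 - 14) = 1464.1.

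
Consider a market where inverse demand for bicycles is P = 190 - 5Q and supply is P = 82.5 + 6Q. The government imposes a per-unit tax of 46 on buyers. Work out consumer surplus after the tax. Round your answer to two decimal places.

Pre-tax equilibrium: 190 - 5Q = 82.5 + 6Q gives Q* = 9.7727, P* = 141.1364.
With the tax, buyers' net willingness to pay falls by 46: (190 - 46) - 5Q = 82.5 + 6Q, so Q_t = 5.5909. Buyers pay P_b = 162.0455; sellers receive P_s = P_b - 46 = 116.0455.
CS = (1/2)(Q_t)(190 - P_b) = (1/2)(5.5909)(27.9545) = 78.1457.

78.15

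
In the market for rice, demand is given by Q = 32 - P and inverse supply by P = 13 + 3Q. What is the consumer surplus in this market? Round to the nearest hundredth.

11.28

Rewriting demand in inverse form: P = 32 - Q.
Setting demand equal to supply, 19 = 4Q, so Q* = 4.75 and P* = 27.25.
Consumer surplus is the triangle under demand above P*: (1/2)(4.75)(32 - 27.25) = (1/2)(4.75)(4.75) = 11.2812.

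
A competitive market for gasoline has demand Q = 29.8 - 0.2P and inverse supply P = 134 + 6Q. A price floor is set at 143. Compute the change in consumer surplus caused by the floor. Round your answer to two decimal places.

-1.05

Rewriting demand in inverse form: P = 149 - 5Q.
Without the control, 149 - 5Q = 134 + 6Q so Q* = 1.3636 and P* = 142.1818.
At P = 143, buyers demand (149 - 143)/5 = 1.2 while sellers would supply more, so the quantity traded is 1.2 at price 143.
CS goes from (1/2)(1.3636)(6.8182) = 4.6488 to 3.6 (computed as (149 - 143)(1.2) - (1/2)(5)(1.2)^2), a change of -1.0488.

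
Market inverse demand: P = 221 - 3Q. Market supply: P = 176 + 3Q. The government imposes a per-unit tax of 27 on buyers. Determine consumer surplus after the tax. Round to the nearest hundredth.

Without the tax, 221 - 3Q = 176 + 3Q so Q* = 7.5 and P* = 198.5.
A tax on buyers shifts demand down by 27: (221 - 27) - 3Q = 176 + 3Q, so Q_t = 3. Buyers pay P_b = 212; sellers receive P_s = P_b - 27 = 185.
CS = (1/2)(Q_t)(221 - P_b) = (1/2)(3)(9) = 13.5.

13.50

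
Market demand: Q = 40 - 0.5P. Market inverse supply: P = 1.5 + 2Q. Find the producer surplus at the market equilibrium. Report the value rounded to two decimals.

385.14

Rewriting demand in inverse form: P = 80 - 2Q.
Setting demand equal to supply, 78.5 = 4Q, so Q* = 19.625 and P* = 40.75.
The supply curve's price intercept is 1.5, so PS = (1/2)(Q*)(P* - 1.5) = (1/2)(19.625)(39.25) = 385.1406.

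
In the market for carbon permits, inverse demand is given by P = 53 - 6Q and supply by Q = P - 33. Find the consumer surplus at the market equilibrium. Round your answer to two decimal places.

Rewriting supply in inverse form: P = 33 + Q.
Set 53 - 6Q = 33 + Q, which gives 20 = 7Q, so Q* = 2.8571 and P* = 53 - 6(2.8571) = 35.8571.
Consumer surplus is the triangle under demand above P*: (1/2)(2.8571)(53 - 35.8571) = (1/2)(2.8571)(17.1429) = 24.4898.

24.49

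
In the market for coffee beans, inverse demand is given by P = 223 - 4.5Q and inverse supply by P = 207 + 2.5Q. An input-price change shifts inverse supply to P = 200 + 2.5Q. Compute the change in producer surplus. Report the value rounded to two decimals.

Initial equilibrium: Q_0 = 2.2857, P_0 = 212.7143; CS_0 = (1/2)(2.2857)(10.2857) = 11.7551, PS_0 = (1/2)(2.2857)(5.7143) = 6.5306.
New equilibrium: 223 - 4.5Q = 200 + 2.5Q gives Q_1 = 3.2857, P_1 = 208.2143; CS_1 = 24.2908, PS_1 = 13.4949.
Change in producer surplus = 13.4949 - 6.5306 = 6.9643.

6.96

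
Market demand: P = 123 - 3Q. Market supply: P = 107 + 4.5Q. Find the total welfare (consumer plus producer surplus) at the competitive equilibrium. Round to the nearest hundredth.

17.07

Setting demand equal to supply, 16 = 7.5Q, so Q* = 2.1333 and P* = 116.6.
CS = (1/2)(2.1333)(6.4) = 6.8267 and PS = (1/2)(2.1333)(9.6) = 10.24, so total surplus = 17.0667.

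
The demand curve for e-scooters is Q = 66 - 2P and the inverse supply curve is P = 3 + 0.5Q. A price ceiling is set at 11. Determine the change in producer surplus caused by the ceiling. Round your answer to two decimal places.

Rewriting demand in inverse form: P = 33 - 0.5Q.
Without the control, 33 - 0.5Q = 3 + 0.5Q so Q* = 30 and P* = 18.
At the ceiling price 11, quantity supplied is (11 - 3)/0.5 = 16; supply is the short side, so Q = 16 trades at P = 11.
PS goes from (1/2)(30)(15) = 225 to 64 (computed as (11 - 3)(16) - (1/2)(0.5)(16)^2), a change of -161.

-161.00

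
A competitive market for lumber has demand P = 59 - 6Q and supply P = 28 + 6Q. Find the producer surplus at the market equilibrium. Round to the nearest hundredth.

Equilibrium: 59 - 6Q = 28 + 6Q, so Q* = 2.5833 and P* = 43.5.
The supply curve's price intercept is 28, so PS = (1/2)(Q*)(P* - 28) = (1/2)(2.5833)(15.5) = 20.0208.

20.02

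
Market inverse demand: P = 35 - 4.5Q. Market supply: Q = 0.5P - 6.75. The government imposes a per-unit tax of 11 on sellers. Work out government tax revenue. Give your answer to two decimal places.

17.77

Rewriting supply in inverse form: P = 13.5 + 2Q.
Without the tax, 35 - 4.5Q = 13.5 + 2Q so Q* = 3.3077 and P* = 20.1154.
With the tax, sellers need 11 more per unit: 35 - 4.5Q = 13.5 + 2Q + 11, so Q_t = 1.6154. Buyers pay P_b = 27.7308; sellers receive P_s = P_b - 11 = 16.7308.
Tax revenue = t x Q_t = 11 x 1.6154 = 17.7692.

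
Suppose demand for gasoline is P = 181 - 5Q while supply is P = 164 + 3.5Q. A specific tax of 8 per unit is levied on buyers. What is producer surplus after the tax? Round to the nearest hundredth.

1.96

Without the tax, 181 - 5Q = 164 + 3.5Q so Q* = 2 and P* = 171.
With the tax, buyers' net willingness to pay falls by 8: (181 - 8) - 5Q = 164 + 3.5Q, so Q_t = 1.0588. Buyers pay P_b = 175.7059; sellers receive P_s = P_b - 8 = 167.7059.
Producer surplus is the triangle above supply below P_s: (1/2)(1.0588)(167.7059 - 164) = 1.9619.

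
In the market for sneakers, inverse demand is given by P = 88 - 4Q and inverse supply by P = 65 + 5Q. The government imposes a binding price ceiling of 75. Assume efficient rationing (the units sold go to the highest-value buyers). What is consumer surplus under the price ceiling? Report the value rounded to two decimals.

Without the control, 88 - 4Q = 65 + 5Q so Q* = 2.5556 and P* = 77.7778.
At the ceiling price 75, quantity supplied is (75 - 65)/5 = 2; supply is the short side, so Q = 2 trades at P = 75.
The demand price at Q = 2 is 80. CS is the trapezoid between demand and 75 over [0, 2]: (1/2)[(88 - 75) + (80 - 75)](2) = 18.

18.00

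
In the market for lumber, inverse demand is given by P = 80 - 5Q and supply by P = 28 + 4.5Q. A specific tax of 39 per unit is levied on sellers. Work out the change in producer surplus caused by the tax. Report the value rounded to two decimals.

-63.20

Without the tax, 80 - 5Q = 28 + 4.5Q so Q* = 5.4737 and P* = 52.6316.
With the tax, sellers need 39 more per unit: 80 - 5Q = 28 + 4.5Q + 39, so Q_t = 1.3684. Buyers pay P_b = 73.1579; sellers receive P_s = P_b - 39 = 34.1579.
PS falls from (1/2)(5.4737)(24.6316) = 67.4127 to (1/2)(1.3684)(6.1579) = 4.2133, a change of -63.1994.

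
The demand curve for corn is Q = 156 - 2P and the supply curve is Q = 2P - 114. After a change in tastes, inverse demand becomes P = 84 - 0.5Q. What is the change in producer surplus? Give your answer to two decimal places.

Rewriting demand in inverse form: P = 78 - 0.5Q.
Rewriting supply in inverse form: P = 57 + 0.5Q.
Initial equilibrium: Q_0 = 21, P_0 = 67.5; CS_0 = (1/2)(21)(10.5) = 110.25, PS_0 = (1/2)(21)(10.5) = 110.25.
New equilibrium: 84 - 0.5Q = 57 + 0.5Q gives Q_1 = 27, P_1 = 70.5; CS_1 = 182.25, PS_1 = 182.25.
Change in producer surplus = 182.25 - 110.25 = 72.

72.00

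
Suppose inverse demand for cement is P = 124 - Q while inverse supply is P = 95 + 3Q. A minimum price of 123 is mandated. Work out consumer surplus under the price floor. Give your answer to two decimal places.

Free-market equilibrium: 124 - Q = 95 + 3Q gives Q* = 7.25, P* = 116.75.
At the floor price 123, quantity demanded is (124 - 123)/1 = 1; demand is the short side, so Q = 1 trades at P = 123.
CS is the triangle under demand above 123: (1/2)(1)(124 - 123) = 0.5.

0.50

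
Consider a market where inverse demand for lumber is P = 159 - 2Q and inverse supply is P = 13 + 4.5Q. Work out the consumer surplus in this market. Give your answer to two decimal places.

504.52

Set 159 - 2Q = 13 + 4.5Q, which gives 146 = 6.5Q, so Q* = 22.4615 and P* = 159 - 2(22.4615) = 114.0769.
Consumer surplus is the triangle under demand above P*: (1/2)(22.4615)(159 - 114.0769) = (1/2)(22.4615)(44.9231) = 504.5207.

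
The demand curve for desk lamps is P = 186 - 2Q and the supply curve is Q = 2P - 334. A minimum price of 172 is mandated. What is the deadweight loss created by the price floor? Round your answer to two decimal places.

0.45

Rewriting supply in inverse form: P = 167 + 0.5Q.
Free-market equilibrium: 186 - 2Q = 167 + 0.5Q gives Q* = 7.6, P* = 170.8.
At P = 172, buyers demand (186 - 172)/2 = 7 while sellers would supply more, so the quantity traded is 7 at price 172.
The lost-trades triangle has base Q* - 7 = 0.6 and height equal to the gap between the curves at Q = 7, which is 172 - 170.5 = 1.5. DWL = (1/2)(0.6)(1.5) = 0.45.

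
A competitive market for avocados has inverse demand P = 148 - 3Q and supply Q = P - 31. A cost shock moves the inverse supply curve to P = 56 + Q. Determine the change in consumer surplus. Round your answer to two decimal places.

Rewriting supply in inverse form: P = 31 + Q.
Initial equilibrium: Q_0 = 29.25, P_0 = 60.25; CS_0 = (1/2)(29.25)(87.75) = 1283.3438, PS_0 = (1/2)(29.25)(29.25) = 427.7812.
New equilibrium: 148 - 3Q = 56 + Q gives Q_1 = 23, P_1 = 79; CS_1 = 793.5, PS_1 = 264.5.
Change in consumer surplus = 793.5 - 1283.3438 = -489.8438.

-489.84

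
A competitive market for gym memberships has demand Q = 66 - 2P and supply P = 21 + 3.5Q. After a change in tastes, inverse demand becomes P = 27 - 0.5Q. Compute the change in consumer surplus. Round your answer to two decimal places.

Rewriting demand in inverse form: P = 33 - 0.5Q.
Initial equilibrium: Q_0 = 3, P_0 = 31.5; CS_0 = (1/2)(3)(1.5) = 2.25, PS_0 = (1/2)(3)(10.5) = 15.75.
New equilibrium: 27 - 0.5Q = 21 + 3.5Q gives Q_1 = 1.5, P_1 = 26.25; CS_1 = 0.5625, PS_1 = 3.9375.
Change in consumer surplus = 0.5625 - 2.25 = -1.6875.

-1.69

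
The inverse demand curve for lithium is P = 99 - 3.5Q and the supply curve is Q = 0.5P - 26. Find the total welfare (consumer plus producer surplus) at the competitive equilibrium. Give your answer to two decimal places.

Rewriting supply in inverse form: P = 52 + 2Q.
Set 99 - 3.5Q = 52 + 2Q, which gives 47 = 5.5Q, so Q* = 8.5455 and P* = 99 - 3.5(8.5455) = 69.0909.
Total surplus is the full triangle between the curves from 0 to Q*: (1/2)(8.5455)(99 - 52) = 200.8182.

200.82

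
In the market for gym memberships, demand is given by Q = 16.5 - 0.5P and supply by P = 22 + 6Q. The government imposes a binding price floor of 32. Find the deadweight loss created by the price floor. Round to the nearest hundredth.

3.06

Rewriting demand in inverse form: P = 33 - 2Q.
Free-market equilibrium: 33 - 2Q = 22 + 6Q gives Q* = 1.375, P* = 30.25.
At P = 32, buyers demand (33 - 32)/2 = 0.5 while sellers would supply more, so the quantity traded is 0.5 at price 32.
The lost-trades triangle has base Q* - 0.5 = 0.875 and height equal to the gap between the curves at Q = 0.5, which is 32 - 25 = 7. DWL = (1/2)(0.875)(7) = 3.0625.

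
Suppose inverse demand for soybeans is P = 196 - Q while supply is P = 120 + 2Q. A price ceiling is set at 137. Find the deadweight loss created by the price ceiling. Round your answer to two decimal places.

425.04

Free-market equilibrium: 196 - Q = 120 + 2Q gives Q* = 25.3333, P* = 170.6667.
At the ceiling price 137, quantity supplied is (137 - 120)/2 = 8.5; supply is the short side, so Q = 8.5 trades at P = 137.
The lost-trades triangle has base Q* - 8.5 = 16.8333 and height equal to the gap between the curves at Q = 8.5, which is 187.5 - 137 = 50.5. DWL = (1/2)(16.8333)(50.5) = 425.0417.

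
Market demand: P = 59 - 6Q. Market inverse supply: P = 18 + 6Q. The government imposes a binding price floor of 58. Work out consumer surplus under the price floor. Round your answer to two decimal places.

Free-market equilibrium: 59 - 6Q = 18 + 6Q gives Q* = 3.4167, P* = 38.5.
At the floor price 58, quantity demanded is (59 - 58)/6 = 0.1667; demand is the short side, so Q = 0.1667 trades at P = 58.
CS is the triangle under demand above 58: (1/2)(0.1667)(59 - 58) = 0.0833.

0.08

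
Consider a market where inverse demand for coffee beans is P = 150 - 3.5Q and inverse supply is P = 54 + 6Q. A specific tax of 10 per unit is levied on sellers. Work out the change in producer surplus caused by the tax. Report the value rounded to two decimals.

Pre-tax equilibrium: 150 - 3.5Q = 54 + 6Q gives Q* = 10.1053, P* = 114.6316.
A tax on sellers shifts supply up by 10: 150 - 3.5Q = 54 + 6Q + 10, so Q_t = 9.0526. Buyers pay P_b = 118.3158; sellers receive P_s = P_b - 10 = 108.3158.
Producers lose the trapezoid between P_s and P* out to Q_t plus the triangle from Q_t to Q*: change in PS = 245.8504 - 306.349 = -60.4986.

-60.50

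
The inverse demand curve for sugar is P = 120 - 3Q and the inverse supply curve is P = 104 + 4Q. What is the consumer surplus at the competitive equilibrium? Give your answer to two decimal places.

7.84

Equilibrium: 120 - 3Q = 104 + 4Q, so Q* = 2.2857 and P* = 113.1429.
The demand choke price is 120, so CS = (1/2)(Q*)(120 - P*) = (1/2)(2.2857)(6.8571) = 7.8367.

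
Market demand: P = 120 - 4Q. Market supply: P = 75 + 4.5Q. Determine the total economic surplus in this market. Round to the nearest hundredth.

119.12

Setting demand equal to supply, 45 = 8.5Q, so Q* = 5.2941 and P* = 98.8235.
CS = (1/2)(5.2941)(21.1765) = 56.0554 and PS = (1/2)(5.2941)(23.8235) = 63.0623, so total surplus = 119.1176.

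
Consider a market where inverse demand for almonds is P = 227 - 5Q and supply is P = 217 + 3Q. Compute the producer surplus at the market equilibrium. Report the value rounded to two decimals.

2.34

Equilibrium: 227 - 5Q = 217 + 3Q, so Q* = 1.25 and P* = 220.75.
PS is the area between P* and the supply curve from 0 to Q*: (1/2)(1.25)(3.75) = 2.3438.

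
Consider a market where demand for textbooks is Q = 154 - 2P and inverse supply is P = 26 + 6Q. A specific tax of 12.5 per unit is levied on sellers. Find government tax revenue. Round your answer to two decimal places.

Rewriting demand in inverse form: P = 77 - 0.5Q.
Pre-tax equilibrium: 77 - 0.5Q = 26 + 6Q gives Q* = 7.8462, P* = 73.0769.
With the tax, sellers need 12.5 more per unit: 77 - 0.5Q = 26 + 6Q + 12.5, so Q_t = 5.9231. Buyers pay P_b = 74.0385; sellers receive P_s = P_b - 12.5 = 61.5385.
Tax revenue = t x Q_t = 12.5 x 5.9231 = 74.0385.

74.04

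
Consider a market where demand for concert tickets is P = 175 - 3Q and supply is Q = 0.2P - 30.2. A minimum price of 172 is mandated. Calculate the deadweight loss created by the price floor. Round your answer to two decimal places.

Rewriting supply in inverse form: P = 151 + 5Q.
Free-market equilibrium: 175 - 3Q = 151 + 5Q gives Q* = 3, P* = 166.
At P = 172, buyers demand (175 - 172)/3 = 1 while sellers would supply more, so the quantity traded is 1 at price 172.
At Q = 1 the demand price is 172 and the supply price is 156. Deadweight loss is the triangle between the curves from 1 to 3: (1/2)(172 - 156)(3 - 1) = 16.

16.00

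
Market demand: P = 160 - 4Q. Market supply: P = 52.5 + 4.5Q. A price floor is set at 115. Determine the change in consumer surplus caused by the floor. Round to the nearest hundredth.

Without the control, 160 - 4Q = 52.5 + 4.5Q so Q* = 12.6471 and P* = 109.4118.
At the floor price 115, quantity demanded is (160 - 115)/4 = 11.25; demand is the short side, so Q = 11.25 trades at P = 115.
CS goes from (1/2)(12.6471)(50.5882) = 319.8962 to 253.125 (computed as (160 - 115)(11.25) - (1/2)(4)(11.25)^2), a change of -66.7712.

-66.77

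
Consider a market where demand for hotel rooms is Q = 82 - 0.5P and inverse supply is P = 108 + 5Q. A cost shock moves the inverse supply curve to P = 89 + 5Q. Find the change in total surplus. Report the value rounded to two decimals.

177.79

Rewriting demand in inverse form: P = 164 - 2Q.
Initial equilibrium: Q_0 = 8, P_0 = 148; CS_0 = (1/2)(8)(16) = 64, PS_0 = (1/2)(8)(40) = 160.
New equilibrium: 164 - 2Q = 89 + 5Q gives Q_1 = 10.7143, P_1 = 142.5714; CS_1 = 114.7959, PS_1 = 286.9898.
Change in total surplus = (114.7959 + 286.9898) - (64 + 160) = 177.7857.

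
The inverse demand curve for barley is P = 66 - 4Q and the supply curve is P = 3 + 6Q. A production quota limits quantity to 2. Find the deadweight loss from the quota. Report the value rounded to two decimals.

Without the quota, 66 - 4Q = 3 + 6Q gives Q* = 6.3.
At Q = 2 the demand price is 66 - 4(2) = 58 and the supply price is 3 + 6(2) = 15.
DWL = (1/2)(gap between curves at 2) x (Q* - 2) = (1/2)(43)(4.3) = 92.45.

92.45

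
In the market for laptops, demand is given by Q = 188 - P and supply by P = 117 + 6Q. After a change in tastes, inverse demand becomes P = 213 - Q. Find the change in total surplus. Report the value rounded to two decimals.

Rewriting demand in inverse form: P = 188 - Q.
Initial equilibrium: Q_0 = 10.1429, P_0 = 177.8571; CS_0 = (1/2)(10.1429)(10.1429) = 51.4388, PS_0 = (1/2)(10.1429)(60.8571) = 308.6327.
New equilibrium: 213 - Q = 117 + 6Q gives Q_1 = 13.7143, P_1 = 199.2857; CS_1 = 94.0408, PS_1 = 564.2449.
Change in total surplus = (94.0408 + 564.2449) - (51.4388 + 308.6327) = 298.2143.

298.21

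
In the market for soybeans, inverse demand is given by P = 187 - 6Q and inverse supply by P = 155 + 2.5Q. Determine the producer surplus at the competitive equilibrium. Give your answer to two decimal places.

17.72

Set 187 - 6Q = 155 + 2.5Q, which gives 32 = 8.5Q, so Q* = 3.7647 and P* = 187 - 6(3.7647) = 164.4118.
Producer surplus is the triangle above supply below P*: (1/2)(3.7647)(164.4118 - 155) = (1/2)(3.7647)(9.4118) = 17.7163.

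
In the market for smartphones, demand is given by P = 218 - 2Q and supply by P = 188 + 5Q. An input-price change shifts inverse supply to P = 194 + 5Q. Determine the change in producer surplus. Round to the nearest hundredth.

-16.53

Initial equilibrium: Q_0 = 4.2857, P_0 = 209.4286; CS_0 = (1/2)(4.2857)(8.5714) = 18.3673, PS_0 = (1/2)(4.2857)(21.4286) = 45.9184.
New equilibrium: 218 - 2Q = 194 + 5Q gives Q_1 = 3.4286, P_1 = 211.1429; CS_1 = 11.7551, PS_1 = 29.3878.
Change in producer surplus = 29.3878 - 45.9184 = -16.5306.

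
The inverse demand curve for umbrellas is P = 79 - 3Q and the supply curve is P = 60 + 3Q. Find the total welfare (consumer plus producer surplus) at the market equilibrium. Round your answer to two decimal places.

Set 79 - 3Q = 60 + 3Q, which gives 19 = 6Q, so Q* = 3.1667 and P* = 79 - 3(3.1667) = 69.5.
CS = (1/2)(3.1667)(9.5) = 15.0417 and PS = (1/2)(3.1667)(9.5) = 15.0417, so total surplus = 30.0833.

30.08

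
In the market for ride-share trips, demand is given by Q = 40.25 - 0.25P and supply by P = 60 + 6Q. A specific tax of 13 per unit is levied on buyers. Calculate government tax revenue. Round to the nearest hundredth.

114.40

Rewriting demand in inverse form: P = 161 - 4Q.
Without the tax, 161 - 4Q = 60 + 6Q so Q* = 10.1 and P* = 120.6.
A tax on buyers shifts demand down by 13: (161 - 13) - 4Q = 60 + 6Q, so Q_t = 8.8. Buyers pay P_b = 125.8; sellers receive P_s = P_b - 13 = 112.8.
Revenue is the tax times quantity traded: 13 x 8.8 = 114.4.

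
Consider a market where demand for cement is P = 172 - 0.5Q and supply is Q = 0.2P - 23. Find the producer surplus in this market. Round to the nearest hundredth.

Rewriting supply in inverse form: P = 115 + 5Q.
Set 172 - 0.5Q = 115 + 5Q, which gives 57 = 5.5Q, so Q* = 10.3636 and P* = 172 - 0.5(10.3636) = 166.8182.
PS is the area between P* and the supply curve from 0 to Q*: (1/2)(10.3636)(51.8182) = 268.5124.

268.51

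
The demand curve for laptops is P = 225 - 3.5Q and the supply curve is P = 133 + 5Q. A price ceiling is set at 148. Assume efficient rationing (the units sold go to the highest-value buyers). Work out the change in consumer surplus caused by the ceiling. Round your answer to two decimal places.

Without the control, 225 - 3.5Q = 133 + 5Q so Q* = 10.8235 and P* = 187.1176.
At P = 148, sellers supply (148 - 133)/5 = 3 while buyers want more, so the quantity traded is 3 at price 148.
CS goes from (1/2)(10.8235)(37.8824) = 205.0104 to 215.25 (computed as (225 - 148)(3) - (1/2)(3.5)(3)^2), a change of 10.2396.

10.24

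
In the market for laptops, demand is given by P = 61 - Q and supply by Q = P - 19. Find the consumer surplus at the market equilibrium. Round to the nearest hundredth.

220.50

Rewriting supply in inverse form: P = 19 + Q.
Equilibrium: 61 - Q = 19 + Q, so Q* = 21 and P* = 40.
Consumer surplus is the triangle under demand above P*: (1/2)(21)(61 - 40) = (1/2)(21)(21) = 220.5.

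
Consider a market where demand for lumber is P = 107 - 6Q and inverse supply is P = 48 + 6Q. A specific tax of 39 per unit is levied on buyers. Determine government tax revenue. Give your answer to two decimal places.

65.00

Pre-tax equilibrium: 107 - 6Q = 48 + 6Q gives Q* = 4.9167, P* = 77.5.
With the tax, buyers' net willingness to pay falls by 39: (107 - 39) - 6Q = 48 + 6Q, so Q_t = 1.6667. Buyers pay P_b = 97; sellers receive P_s = P_b - 39 = 58.
Revenue is the tax times quantity traded: 39 x 1.6667 = 65.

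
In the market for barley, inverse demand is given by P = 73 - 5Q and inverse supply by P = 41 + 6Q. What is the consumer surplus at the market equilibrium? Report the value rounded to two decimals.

21.16

Equilibrium: 73 - 5Q = 41 + 6Q, so Q* = 2.9091 and P* = 58.4545.
Consumer surplus is the triangle under demand above P*: (1/2)(2.9091)(73 - 58.4545) = (1/2)(2.9091)(14.5455) = 21.157.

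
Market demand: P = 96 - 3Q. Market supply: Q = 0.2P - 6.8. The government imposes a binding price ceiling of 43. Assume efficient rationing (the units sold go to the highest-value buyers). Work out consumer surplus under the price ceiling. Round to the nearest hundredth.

Rewriting supply in inverse form: P = 34 + 5Q.
Without the control, 96 - 3Q = 34 + 5Q so Q* = 7.75 and P* = 72.75.
At P = 43, sellers supply (43 - 34)/5 = 1.8 while buyers want more, so the quantity traded is 1.8 at price 43.
The demand price at Q = 1.8 is 90.6. CS is the trapezoid between demand and 43 over [0, 1.8]: (1/2)[(96 - 43) + (90.6 - 43)](1.8) = 90.54.

90.54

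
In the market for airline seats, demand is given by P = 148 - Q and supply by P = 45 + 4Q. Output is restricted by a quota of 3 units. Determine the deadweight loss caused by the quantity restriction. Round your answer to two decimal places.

774.40

Without the quota, 148 - Q = 45 + 4Q gives Q* = 20.6.
At Q = 3 the demand price is 148 - (3) = 145 and the supply price is 45 + 4(3) = 57.
Deadweight loss is the triangle between the curves from 3 to 20.6: (1/2)(145 - 57)(20.6 - 3) = 774.4.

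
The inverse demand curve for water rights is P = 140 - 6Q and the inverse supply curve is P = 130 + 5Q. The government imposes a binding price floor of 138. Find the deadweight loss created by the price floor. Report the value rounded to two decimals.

Free-market equilibrium: 140 - 6Q = 130 + 5Q gives Q* = 0.9091, P* = 134.5455.
At P = 138, buyers demand (140 - 138)/6 = 0.3333 while sellers would supply more, so the quantity traded is 0.3333 at price 138.
At Q = 0.3333 the demand price is 138 and the supply price is 131.6667. Deadweight loss is the triangle between the curves from 0.3333 to 0.9091: (1/2)(138 - 131.6667)(0.9091 - 0.3333) = 1.8232.

1.82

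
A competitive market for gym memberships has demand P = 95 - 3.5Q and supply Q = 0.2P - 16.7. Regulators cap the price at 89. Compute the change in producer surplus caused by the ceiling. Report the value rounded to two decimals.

Rewriting supply in inverse form: P = 83.5 + 5Q.
Without the control, 95 - 3.5Q = 83.5 + 5Q so Q* = 1.3529 and P* = 90.2647.
At P = 89, sellers supply (89 - 83.5)/5 = 1.1 while buyers want more, so the quantity traded is 1.1 at price 89.
PS goes from (1/2)(1.3529)(6.7647) = 4.5761 to 3.025 (computed as (89 - 83.5)(1.1) - (1/2)(5)(1.1)^2), a change of -1.5511.

-1.55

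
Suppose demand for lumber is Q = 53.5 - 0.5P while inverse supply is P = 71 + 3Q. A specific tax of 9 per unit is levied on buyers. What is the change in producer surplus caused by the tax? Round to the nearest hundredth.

-34.02

Rewriting demand in inverse form: P = 107 - 2Q.
Pre-tax equilibrium: 107 - 2Q = 71 + 3Q gives Q* = 7.2, P* = 92.6.
A tax on buyers shifts demand down by 9: (107 - 9) - 2Q = 71 + 3Q, so Q_t = 5.4. Buyers pay P_b = 96.2; sellers receive P_s = P_b - 9 = 87.2.
PS falls from (1/2)(7.2)(21.6) = 77.76 to (1/2)(5.4)(16.2) = 43.74, a change of -34.02.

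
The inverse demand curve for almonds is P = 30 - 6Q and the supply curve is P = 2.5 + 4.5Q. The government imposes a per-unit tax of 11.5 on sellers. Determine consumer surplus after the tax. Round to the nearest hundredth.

6.97

Without the tax, 30 - 6Q = 2.5 + 4.5Q so Q* = 2.619 and P* = 14.2857.
A tax on sellers shifts supply up by 11.5: 30 - 6Q = 2.5 + 4.5Q + 11.5, so Q_t = 1.5238. Buyers pay P_b = 20.8571; sellers receive P_s = P_b - 11.5 = 9.3571.
Consumer surplus is the triangle under demand above P_b: (1/2)(1.5238)(30 - 20.8571) = 6.966.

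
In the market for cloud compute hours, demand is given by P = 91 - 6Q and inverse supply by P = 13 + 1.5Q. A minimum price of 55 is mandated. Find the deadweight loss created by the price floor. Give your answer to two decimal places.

72.60

Without the control, 91 - 6Q = 13 + 1.5Q so Q* = 10.4 and P* = 28.6.
At the floor price 55, quantity demanded is (91 - 55)/6 = 6; demand is the short side, so Q = 6 trades at P = 55.
At Q = 6 the demand price is 55 and the supply price is 22. Deadweight loss is the triangle between the curves from 6 to 10.4: (1/2)(55 - 22)(10.4 - 6) = 72.6.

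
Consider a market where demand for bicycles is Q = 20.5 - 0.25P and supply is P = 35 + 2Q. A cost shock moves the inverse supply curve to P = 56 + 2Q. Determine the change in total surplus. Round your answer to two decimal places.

Rewriting demand in inverse form: P = 82 - 4Q.
Initial equilibrium: Q_0 = 7.8333, P_0 = 50.6667; CS_0 = (1/2)(7.8333)(31.3333) = 122.7222, PS_0 = (1/2)(7.8333)(15.6667) = 61.3611.
New equilibrium: 82 - 4Q = 56 + 2Q gives Q_1 = 4.3333, P_1 = 64.6667; CS_1 = 37.5556, PS_1 = 18.7778.
Change in total surplus = (37.5556 + 18.7778) - (122.7222 + 61.3611) = -127.75.

-127.75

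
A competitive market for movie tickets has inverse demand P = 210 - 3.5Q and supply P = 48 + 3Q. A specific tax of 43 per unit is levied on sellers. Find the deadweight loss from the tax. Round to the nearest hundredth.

Pre-tax equilibrium: 210 - 3.5Q = 48 + 3Q gives Q* = 24.9231, P* = 122.7692.
A tax on sellers shifts supply up by 43: 210 - 3.5Q = 48 + 3Q + 43, so Q_t = 18.3077. Buyers pay P_b = 145.9231; sellers receive P_s = P_b - 43 = 102.9231.
Deadweight loss is the triangle between the curves from Q_t to Q*: (1/2)(24.9231 - 18.3077)(43) = 142.2308.

142.23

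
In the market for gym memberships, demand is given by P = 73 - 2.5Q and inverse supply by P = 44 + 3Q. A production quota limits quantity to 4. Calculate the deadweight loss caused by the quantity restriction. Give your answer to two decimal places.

Unrestricted equilibrium: Q* = (73 - 44)/(2.5 + 3) = 5.2727.
At Q = 4 the demand price is 73 - 2.5(4) = 63 and the supply price is 44 + 3(4) = 56.
DWL = (1/2)(gap between curves at 4) x (Q* - 4) = (1/2)(7)(1.2727) = 4.4545.

4.45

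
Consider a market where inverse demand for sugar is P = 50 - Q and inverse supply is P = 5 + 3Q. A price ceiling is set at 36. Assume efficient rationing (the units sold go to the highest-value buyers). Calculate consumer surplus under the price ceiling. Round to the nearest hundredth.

Without the control, 50 - Q = 5 + 3Q so Q* = 11.25 and P* = 38.75.
At P = 36, sellers supply (36 - 5)/3 = 10.3333 while buyers want more, so the quantity traded is 10.3333 at price 36.
The demand price at Q = 10.3333 is 39.6667. CS is the trapezoid between demand and 36 over [0, 10.3333]: (1/2)[(50 - 36) + (39.6667 - 36)](10.3333) = 91.2778.

91.28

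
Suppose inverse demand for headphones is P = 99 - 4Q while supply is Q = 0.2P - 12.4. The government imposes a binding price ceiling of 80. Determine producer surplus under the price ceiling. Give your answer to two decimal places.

Rewriting supply in inverse form: P = 62 + 5Q.
Without the control, 99 - 4Q = 62 + 5Q so Q* = 4.1111 and P* = 82.5556.
At the ceiling price 80, quantity supplied is (80 - 62)/5 = 3.6; supply is the short side, so Q = 3.6 trades at P = 80.
PS is the triangle above supply below 80: (1/2)(3.6)(80 - 62) = 32.4.

32.40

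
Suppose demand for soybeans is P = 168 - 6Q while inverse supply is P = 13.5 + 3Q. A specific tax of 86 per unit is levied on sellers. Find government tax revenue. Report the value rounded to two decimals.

Pre-tax equilibrium: 168 - 6Q = 13.5 + 3Q gives Q* = 17.1667, P* = 65.
A tax on sellers shifts supply up by 86: 168 - 6Q = 13.5 + 3Q + 86, so Q_t = 7.6111. Buyers pay P_b = 122.3333; sellers receive P_s = P_b - 86 = 36.3333.
Revenue is the tax times quantity traded: 86 x 7.6111 = 654.5556.

654.56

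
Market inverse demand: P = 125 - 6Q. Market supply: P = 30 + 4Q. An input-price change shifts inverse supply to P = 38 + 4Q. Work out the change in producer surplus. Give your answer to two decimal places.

-29.12

Initial equilibrium: Q_0 = 9.5, P_0 = 68; CS_0 = (1/2)(9.5)(57) = 270.75, PS_0 = (1/2)(9.5)(38) = 180.5.
New equilibrium: 125 - 6Q = 38 + 4Q gives Q_1 = 8.7, P_1 = 72.8; CS_1 = 227.07, PS_1 = 151.38.
Change in producer surplus = 151.38 - 180.5 = -29.12.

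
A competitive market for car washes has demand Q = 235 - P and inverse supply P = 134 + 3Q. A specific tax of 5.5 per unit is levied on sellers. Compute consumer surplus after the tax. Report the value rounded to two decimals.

Rewriting demand in inverse form: P = 235 - Q.
Pre-tax equilibrium: 235 - Q = 134 + 3Q gives Q* = 25.25, P* = 209.75.
With the tax, sellers need 5.5 more per unit: 235 - Q = 134 + 3Q + 5.5, so Q_t = 23.875. Buyers pay P_b = 211.125; sellers receive P_s = P_b - 5.5 = 205.625.
CS = (1/2)(Q_t)(235 - P_b) = (1/2)(23.875)(23.875) = 285.0078.

285.01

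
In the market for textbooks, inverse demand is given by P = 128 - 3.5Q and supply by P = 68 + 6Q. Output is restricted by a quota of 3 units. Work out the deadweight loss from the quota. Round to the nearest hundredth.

52.22

Unrestricted equilibrium: Q* = (128 - 68)/(3.5 + 6) = 6.3158.
At Q = 3 the demand price is 128 - 3.5(3) = 117.5 and the supply price is 68 + 6(3) = 86.
Deadweight loss is the triangle between the curves from 3 to 6.3158: (1/2)(117.5 - 86)(6.3158 - 3) = 52.2237.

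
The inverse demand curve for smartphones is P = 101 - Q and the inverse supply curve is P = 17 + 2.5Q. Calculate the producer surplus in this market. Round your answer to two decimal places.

Setting demand equal to supply, 84 = 3.5Q, so Q* = 24 and P* = 77.
PS is the area between P* and the supply curve from 0 to Q*: (1/2)(24)(60) = 720.

720.00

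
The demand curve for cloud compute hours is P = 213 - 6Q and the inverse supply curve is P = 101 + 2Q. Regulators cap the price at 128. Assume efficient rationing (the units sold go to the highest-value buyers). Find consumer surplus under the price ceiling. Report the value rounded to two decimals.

600.75

Free-market equilibrium: 213 - 6Q = 101 + 2Q gives Q* = 14, P* = 129.
At P = 128, sellers supply (128 - 101)/2 = 13.5 while buyers want more, so the quantity traded is 13.5 at price 128.
The demand price at Q = 13.5 is 132. CS is the trapezoid between demand and 128 over [0, 13.5]: (1/2)[(213 - 128) + (132 - 128)](13.5) = 600.75.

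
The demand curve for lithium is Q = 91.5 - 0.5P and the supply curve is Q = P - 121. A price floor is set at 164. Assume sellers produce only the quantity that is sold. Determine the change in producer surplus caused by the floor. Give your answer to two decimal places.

149.82

Rewriting demand in inverse form: P = 183 - 2Q.
Rewriting supply in inverse form: P = 121 + Q.
Free-market equilibrium: 183 - 2Q = 121 + Q gives Q* = 20.6667, P* = 141.6667.
At the floor price 164, quantity demanded is (183 - 164)/2 = 9.5; demand is the short side, so Q = 9.5 trades at P = 164.
PS goes from (1/2)(20.6667)(20.6667) = 213.5556 to 363.375 (computed as (164 - 121)(9.5) - (1/2)(1)(9.5)^2), a change of 149.8194.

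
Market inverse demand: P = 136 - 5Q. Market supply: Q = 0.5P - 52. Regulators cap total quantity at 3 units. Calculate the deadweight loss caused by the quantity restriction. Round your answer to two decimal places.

8.64

Rewriting supply in inverse form: P = 104 + 2Q.
Without the quota, 136 - 5Q = 104 + 2Q gives Q* = 4.5714.
At Q = 3 the demand price is 136 - 5(3) = 121 and the supply price is 104 + 2(3) = 110.
Deadweight loss is the triangle between the curves from 3 to 4.5714: (1/2)(121 - 110)(4.5714 - 3) = 8.6429.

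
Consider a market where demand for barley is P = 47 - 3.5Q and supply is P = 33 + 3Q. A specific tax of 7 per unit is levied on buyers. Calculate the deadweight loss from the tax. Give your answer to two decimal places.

Without the tax, 47 - 3.5Q = 33 + 3Q so Q* = 2.1538 and P* = 39.4615.
With the tax, buyers' net willingness to pay falls by 7: (47 - 7) - 3.5Q = 33 + 3Q, so Q_t = 1.0769. Buyers pay P_b = 43.2308; sellers receive P_s = P_b - 7 = 36.2308.
The welfare triangle lost has base Q* - Q_t = 1.0769 and height t = 7, so DWL = (1/2)(1.0769)(7) = 3.7692.

3.77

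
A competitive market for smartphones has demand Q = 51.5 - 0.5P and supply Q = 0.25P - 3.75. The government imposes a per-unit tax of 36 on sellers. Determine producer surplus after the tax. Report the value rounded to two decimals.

Rewriting demand in inverse form: P = 103 - 2Q.
Rewriting supply in inverse form: P = 15 + 4Q.
Pre-tax equilibrium: 103 - 2Q = 15 + 4Q gives Q* = 14.6667, P* = 73.6667.
With the tax, sellers need 36 more per unit: 103 - 2Q = 15 + 4Q + 36, so Q_t = 8.6667. Buyers pay P_b = 85.6667; sellers receive P_s = P_b - 36 = 49.6667.
PS = (1/2)(Q_t)(P_s - 15) = (1/2)(8.6667)(34.6667) = 150.2222.

150.22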